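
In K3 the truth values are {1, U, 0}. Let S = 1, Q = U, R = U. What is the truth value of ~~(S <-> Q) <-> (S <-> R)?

U

S <-> Q = 1 <-> U = U
~(S <-> Q) = ~U = U
~~(S <-> Q) = ~U = U
S <-> R = 1 <-> U = U
~~(S <-> Q) <-> (S <-> R) = U <-> U = U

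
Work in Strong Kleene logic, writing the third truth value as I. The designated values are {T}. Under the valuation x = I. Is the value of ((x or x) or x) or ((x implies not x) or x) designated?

x or x = I or I = I
(x or x) or x = I or I = I
not x = not I = I
x implies not x = I implies I = I  [not I or I]
(x implies not x) or x = I or I = I
((x or x) or x) or ((x implies not x) or x) = I or I = I
I ∉ {T}.

No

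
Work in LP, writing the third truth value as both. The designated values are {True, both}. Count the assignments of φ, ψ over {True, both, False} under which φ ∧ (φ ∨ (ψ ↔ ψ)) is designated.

6

Of the 9 assignments, 6 give a value in {True, both}.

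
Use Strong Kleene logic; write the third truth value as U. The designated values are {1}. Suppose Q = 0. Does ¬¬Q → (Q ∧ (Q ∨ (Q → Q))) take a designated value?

Yes

¬Q = ¬0 = 1
¬¬Q = ¬1 = 0
Q → Q = 0 → 0 = 1
Q ∨ (Q → Q) = 0 ∨ 1 = 1
Q ∧ (Q ∨ (Q → Q)) = 0 ∧ 1 = 0
¬¬Q → (Q ∧ (Q ∨ (Q → Q))) = 0 → 0 = 1
1 ∈ {1}.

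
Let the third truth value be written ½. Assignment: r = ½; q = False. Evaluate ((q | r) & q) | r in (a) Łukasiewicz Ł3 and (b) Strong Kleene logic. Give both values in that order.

In Łukasiewicz Ł3: q | r = False | ½ = ½
(q | r) & q = ½ & False = False
((q | r) & q) | r = False | ½ = ½
In Strong Kleene logic: q | r = False | ½ = ½
(q | r) & q = ½ & False = False
((q | r) & q) | r = False | ½ = ½

½; ½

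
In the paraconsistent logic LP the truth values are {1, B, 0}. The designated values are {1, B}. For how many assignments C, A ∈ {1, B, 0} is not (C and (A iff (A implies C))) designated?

Of the 9 assignments, 8 give a value in {1, B}.

8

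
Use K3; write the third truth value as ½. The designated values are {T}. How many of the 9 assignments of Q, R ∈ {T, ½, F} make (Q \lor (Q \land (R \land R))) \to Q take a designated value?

Of the 9 assignments, 6 give a value in {T}.

6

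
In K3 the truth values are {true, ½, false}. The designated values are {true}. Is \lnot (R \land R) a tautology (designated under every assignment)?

Countermodel: R=true gives false, which is not designated.

No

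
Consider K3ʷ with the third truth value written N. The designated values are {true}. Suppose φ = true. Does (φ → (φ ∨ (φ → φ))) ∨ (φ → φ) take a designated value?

φ → φ = true → true = true
φ ∨ (φ → φ) = true ∨ true = true
φ → (φ ∨ (φ → φ)) = true → true = true
φ → φ = true → true = true
(φ → (φ ∨ (φ → φ))) ∨ (φ → φ) = true ∨ true = true
true ∈ {true}.

Yes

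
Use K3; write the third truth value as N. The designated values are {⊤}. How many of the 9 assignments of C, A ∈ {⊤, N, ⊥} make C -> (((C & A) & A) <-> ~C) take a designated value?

4

Designated under: (C=⊤, A=⊥); (C=⊥, A=⊤); (C=⊥, A=N); (C=⊥, A=⊥).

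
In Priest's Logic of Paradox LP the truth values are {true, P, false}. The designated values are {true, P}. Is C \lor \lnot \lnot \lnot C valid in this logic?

Yes

Every assignment of C over {true, P, false} gives a value in {true, P}.
In particular, with C=P: C \lor \lnot \lnot \lnot C = P.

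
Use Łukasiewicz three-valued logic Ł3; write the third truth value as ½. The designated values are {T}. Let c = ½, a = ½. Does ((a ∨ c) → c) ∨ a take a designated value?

a ∨ c = ½ ∨ ½ = ½
(a ∨ c) → c = ½ → ½ = T  [min(1, 1−½+½)]
((a ∨ c) → c) ∨ a = T ∨ ½ = T
T ∈ {T}.

Yes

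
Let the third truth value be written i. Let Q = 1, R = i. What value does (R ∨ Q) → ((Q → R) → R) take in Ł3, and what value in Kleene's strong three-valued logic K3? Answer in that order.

1; i

In Ł3: R ∨ Q = i ∨ 1 = 1
Q → R = 1 → i = i
(Q → R) → R = i → i = 1
(R ∨ Q) → ((Q → R) → R) = 1 → 1 = 1
In Kleene's strong three-valued logic K3: R ∨ Q = i ∨ 1 = 1
Q → R = 1 → i = i
(Q → R) → R = i → i = i
(R ∨ Q) → ((Q → R) → R) = 1 → i = i
They differ because Ł3 and Kleene's strong three-valued logic K3 treat i differently under implication.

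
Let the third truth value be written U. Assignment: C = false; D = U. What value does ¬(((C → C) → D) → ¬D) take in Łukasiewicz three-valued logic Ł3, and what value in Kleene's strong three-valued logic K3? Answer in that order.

In Łukasiewicz three-valued logic Ł3: C → C = false → false = true
(C → C) → D = true → U = U  [min(1, 1−1+½)]
¬D = ¬U = U
((C → C) → D) → ¬D = U → U = true
¬(((C → C) → D) → ¬D) = ¬true = false
In Kleene's strong three-valued logic K3: C → C = false → false = true
(C → C) → D = true → U = U  [¬true ∨ U]
¬D = ¬U = U
((C → C) → D) → ¬D = U → U = U
¬(((C → C) → D) → ¬D) = ¬U = U
They differ because Łukasiewicz three-valued logic Ł3 and Kleene's strong three-valued logic K3 treat U differently under implication.

false; U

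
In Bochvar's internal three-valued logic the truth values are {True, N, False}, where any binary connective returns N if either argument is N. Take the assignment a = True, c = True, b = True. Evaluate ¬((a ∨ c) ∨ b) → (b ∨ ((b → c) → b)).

a ∨ c = True ∨ True = True
(a ∨ c) ∨ b = True ∨ True = True
¬((a ∨ c) ∨ b) = ¬True = False
b → c = True → True = True
(b → c) → b = True → True = True
b ∨ ((b → c) → b) = True ∨ True = True
¬((a ∨ c) ∨ b) → (b ∨ ((b → c) → b)) = False → True = True

True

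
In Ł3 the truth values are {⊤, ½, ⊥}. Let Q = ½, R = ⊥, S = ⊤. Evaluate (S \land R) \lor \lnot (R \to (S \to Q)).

⊥

S \land R = ⊤ \land ⊥ = ⊥
S \to Q = ⊤ \to ½ = ½  [min(1, 1−1+½)]
R \to (S \to Q) = ⊥ \to ½ = ⊤
\lnot (R \to (S \to Q)) = \lnot ⊤ = ⊥
(S \land R) \lor \lnot (R \to (S \to Q)) = ⊥ \lor ⊥ = ⊥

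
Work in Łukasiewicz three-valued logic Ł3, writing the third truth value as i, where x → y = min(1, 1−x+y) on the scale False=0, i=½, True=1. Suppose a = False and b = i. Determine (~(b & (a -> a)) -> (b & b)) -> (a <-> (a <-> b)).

a -> a = False -> False = True
b & (a -> a) = i & True = i
~(b & (a -> a)) = ~i = i
b & b = i & i = i
~(b & (a -> a)) -> (b & b) = i -> i = True
a <-> b = False <-> i = i
a <-> (a <-> b) = False <-> i = i
(~(b & (a -> a)) -> (b & b)) -> (a <-> (a <-> b)) = True -> i = i

i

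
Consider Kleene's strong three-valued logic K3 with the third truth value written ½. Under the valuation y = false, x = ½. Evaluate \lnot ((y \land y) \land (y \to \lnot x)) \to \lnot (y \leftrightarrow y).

y \land y = false \land false = false
\lnot x = \lnot ½ = ½
y \to \lnot x = false \to ½ = true  [\lnot false \lor ½]
(y \land y) \land (y \to \lnot x) = false \land true = false
\lnot ((y \land y) \land (y \to \lnot x)) = \lnot false = true
y \leftrightarrow y = false \leftrightarrow false = true
\lnot (y \leftrightarrow y) = \lnot true = false
\lnot ((y \land y) \land (y \to \lnot x)) \to \lnot (y \leftrightarrow y) = true \to false = false

false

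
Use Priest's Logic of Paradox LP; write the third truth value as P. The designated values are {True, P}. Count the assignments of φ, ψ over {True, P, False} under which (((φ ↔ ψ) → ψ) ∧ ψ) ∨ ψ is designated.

6

Of the 9 assignments, 6 give a value in {True, P}.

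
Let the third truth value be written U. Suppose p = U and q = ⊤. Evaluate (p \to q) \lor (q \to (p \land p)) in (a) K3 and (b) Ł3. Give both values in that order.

⊤; ⊤

In K3: p \to q = U \to ⊤ = ⊤
p \land p = U \land U = U
q \to (p \land p) = ⊤ \to U = U
(p \to q) \lor (q \to (p \land p)) = ⊤ \lor U = ⊤
In Ł3: p \to q = U \to ⊤ = ⊤  [min(1, 1−½+1)]
p \land p = U \land U = U
q \to (p \land p) = ⊤ \to U = U
(p \to q) \lor (q \to (p \land p)) = ⊤ \lor U = ⊤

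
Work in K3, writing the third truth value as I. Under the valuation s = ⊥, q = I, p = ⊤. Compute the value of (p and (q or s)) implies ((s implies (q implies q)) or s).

⊤

q or s = I or ⊥ = I
p and (q or s) = ⊤ and I = I
q implies q = I implies I = I  [not I or I]
s implies (q implies q) = ⊥ implies I = ⊤
(s implies (q implies q)) or s = ⊤ or ⊥ = ⊤
(p and (q or s)) implies ((s implies (q implies q)) or s) = I implies ⊤ = ⊤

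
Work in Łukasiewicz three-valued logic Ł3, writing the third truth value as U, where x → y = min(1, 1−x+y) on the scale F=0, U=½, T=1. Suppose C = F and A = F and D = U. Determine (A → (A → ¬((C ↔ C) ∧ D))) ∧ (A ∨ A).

C ↔ C = F ↔ F = T
(C ↔ C) ∧ D = T ∧ U = U
¬((C ↔ C) ∧ D) = ¬U = U
A → ¬((C ↔ C) ∧ D) = F → U = T  [min(1, 1−0+½)]
A → (A → ¬((C ↔ C) ∧ D)) = F → T = T
A ∨ A = F ∨ F = F
(A → (A → ¬((C ↔ C) ∧ D))) ∧ (A ∨ A) = T ∧ F = F

F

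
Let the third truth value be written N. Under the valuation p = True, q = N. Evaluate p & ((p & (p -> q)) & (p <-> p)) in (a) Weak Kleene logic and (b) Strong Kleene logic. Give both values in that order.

N; N

In Weak Kleene logic: p -> q = True -> N = N  [any arg is the third value ⇒ result is the third value]
p & (p -> q) = True & N = N
p <-> p = True <-> True = True
(p & (p -> q)) & (p <-> p) = N & True = N
p & ((p & (p -> q)) & (p <-> p)) = True & N = N
In Strong Kleene logic: p -> q = True -> N = N  [~True | N]
p & (p -> q) = True & N = N
p <-> p = True <-> True = True
(p & (p -> q)) & (p <-> p) = N & True = N
p & ((p & (p -> q)) & (p <-> p)) = True & N = N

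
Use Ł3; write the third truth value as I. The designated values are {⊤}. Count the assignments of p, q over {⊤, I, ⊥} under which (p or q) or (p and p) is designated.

Of the 9 assignments, 5 give a value in {⊤}.

5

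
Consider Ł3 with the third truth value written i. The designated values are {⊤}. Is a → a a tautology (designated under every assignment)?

Every assignment of a over {⊤, i, ⊥} gives a value in {⊤}.
In particular, with a=i: a → a = ⊤.

Yes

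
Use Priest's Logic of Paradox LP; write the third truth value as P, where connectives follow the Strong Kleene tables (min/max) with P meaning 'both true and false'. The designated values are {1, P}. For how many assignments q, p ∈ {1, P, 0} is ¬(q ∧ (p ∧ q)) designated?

8

Of the 9 assignments, 8 give a value in {1, P}.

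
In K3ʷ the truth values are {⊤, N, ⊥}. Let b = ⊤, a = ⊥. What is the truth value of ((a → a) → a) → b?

⊤

a → a = ⊥ → ⊥ = ⊤
(a → a) → a = ⊤ → ⊥ = ⊥
((a → a) → a) → b = ⊥ → ⊤ = ⊤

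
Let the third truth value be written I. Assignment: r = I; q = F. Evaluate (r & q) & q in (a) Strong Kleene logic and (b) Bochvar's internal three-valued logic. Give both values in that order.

F; I

In Strong Kleene logic: r & q = I & F = F
(r & q) & q = F & F = F
In Bochvar's internal three-valued logic: r & q = I & F = I
(r & q) & q = I & F = I
They differ because Strong Kleene logic and Bochvar's internal three-valued logic treat I differently under the binary connectives.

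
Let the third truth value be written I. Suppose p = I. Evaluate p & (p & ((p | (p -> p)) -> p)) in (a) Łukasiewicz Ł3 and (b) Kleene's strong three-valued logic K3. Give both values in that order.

I; I

In Łukasiewicz Ł3: p -> p = I -> I = true  [min(1, 1−½+½)]
p | (p -> p) = I | true = true
(p | (p -> p)) -> p = true -> I = I
p & ((p | (p -> p)) -> p) = I & I = I
p & (p & ((p | (p -> p)) -> p)) = I & I = I
In Kleene's strong three-valued logic K3: p -> p = I -> I = I  [~I | I]
p | (p -> p) = I | I = I
(p | (p -> p)) -> p = I -> I = I
p & ((p | (p -> p)) -> p) = I & I = I
p & (p & ((p | (p -> p)) -> p)) = I & I = I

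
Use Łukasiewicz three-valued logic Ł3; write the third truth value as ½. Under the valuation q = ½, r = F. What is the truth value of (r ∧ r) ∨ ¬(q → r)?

½

r ∧ r = F ∧ F = F
q → r = ½ → F = ½  [min(1, 1−½+0)]
¬(q → r) = ¬½ = ½
(r ∧ r) ∨ ¬(q → r) = F ∨ ½ = ½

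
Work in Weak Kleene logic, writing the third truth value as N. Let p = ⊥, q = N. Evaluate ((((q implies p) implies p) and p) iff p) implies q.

N

q implies p = N implies ⊥ = N
(q implies p) implies p = N implies ⊥ = N
((q implies p) implies p) and p = N and ⊥ = N
(((q implies p) implies p) and p) iff p = N iff ⊥ = N
((((q implies p) implies p) and p) iff p) implies q = N implies N = N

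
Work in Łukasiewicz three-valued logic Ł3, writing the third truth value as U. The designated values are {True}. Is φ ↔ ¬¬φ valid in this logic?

Every assignment of φ over {True, U, False} gives a value in {True}.
In particular, with φ=U: φ ↔ ¬¬φ = True.

Yes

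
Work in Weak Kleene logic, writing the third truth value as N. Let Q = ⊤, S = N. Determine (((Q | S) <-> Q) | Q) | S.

Q | S = ⊤ | N = N
(Q | S) <-> Q = N <-> ⊤ = N
((Q | S) <-> Q) | Q = N | ⊤ = N
(((Q | S) <-> Q) | Q) | S = N | N = N

N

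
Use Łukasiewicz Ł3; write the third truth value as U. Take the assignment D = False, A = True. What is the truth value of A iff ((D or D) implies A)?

True

D or D = False or False = False
(D or D) implies A = False implies True = True
A iff ((D or D) implies A) = True iff True = True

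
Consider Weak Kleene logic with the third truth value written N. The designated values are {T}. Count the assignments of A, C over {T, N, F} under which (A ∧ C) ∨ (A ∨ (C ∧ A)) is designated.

2

Designated under: (A=T, C=T); (A=T, C=F).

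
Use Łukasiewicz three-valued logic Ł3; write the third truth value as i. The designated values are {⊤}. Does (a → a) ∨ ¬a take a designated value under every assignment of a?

Every assignment of a over {⊤, i, ⊥} gives a value in {⊤}.
In particular, with a=i: (a → a) ∨ ¬a = ⊤.

Yes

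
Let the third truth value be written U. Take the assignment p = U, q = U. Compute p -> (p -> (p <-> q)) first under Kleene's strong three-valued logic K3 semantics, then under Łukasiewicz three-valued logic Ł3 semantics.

In Kleene's strong three-valued logic K3: p <-> q = U <-> U = U
p -> (p <-> q) = U -> U = U  [~U | U]
p -> (p -> (p <-> q)) = U -> U = U
In Łukasiewicz three-valued logic Ł3: p <-> q = U <-> U = ⊤  [1 − |½−½|]
p -> (p <-> q) = U -> ⊤ = ⊤
p -> (p -> (p <-> q)) = U -> ⊤ = ⊤
They differ because Kleene's strong three-valued logic K3 and Łukasiewicz three-valued logic Ł3 treat U differently under implication.

U; ⊤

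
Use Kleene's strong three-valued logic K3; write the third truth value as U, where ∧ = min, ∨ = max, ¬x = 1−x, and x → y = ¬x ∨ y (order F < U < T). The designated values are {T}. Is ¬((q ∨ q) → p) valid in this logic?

No

Countermodel: q=T, p=T gives F, which is not designated.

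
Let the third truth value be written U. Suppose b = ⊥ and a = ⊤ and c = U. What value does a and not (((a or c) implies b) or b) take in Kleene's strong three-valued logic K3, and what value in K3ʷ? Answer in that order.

In Kleene's strong three-valued logic K3: a or c = ⊤ or U = ⊤
(a or c) implies b = ⊤ implies ⊥ = ⊥
((a or c) implies b) or b = ⊥ or ⊥ = ⊥
not (((a or c) implies b) or b) = not ⊥ = ⊤
a and not (((a or c) implies b) or b) = ⊤ and ⊤ = ⊤
In K3ʷ: a or c = ⊤ or U = U
(a or c) implies b = U implies ⊥ = U  [any arg is the third value ⇒ result is the third value]
((a or c) implies b) or b = U or ⊥ = U
not (((a or c) implies b) or b) = not U = U
a and not (((a or c) implies b) or b) = ⊤ and U = U
They differ because Kleene's strong three-valued logic K3 and K3ʷ treat U differently under the binary connectives.

⊤; U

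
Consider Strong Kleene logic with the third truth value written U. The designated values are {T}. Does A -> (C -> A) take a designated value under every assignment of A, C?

No

Countermodel: A=U, C=T gives U, which is not designated.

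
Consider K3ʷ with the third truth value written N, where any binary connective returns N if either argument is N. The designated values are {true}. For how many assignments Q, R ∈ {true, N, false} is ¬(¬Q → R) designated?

1

Designated under: (Q=false, R=false).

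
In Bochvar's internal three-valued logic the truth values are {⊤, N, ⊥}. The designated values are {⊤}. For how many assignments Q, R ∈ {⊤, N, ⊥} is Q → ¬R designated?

Designated under: (Q=⊤, R=⊥); (Q=⊥, R=⊤); (Q=⊥, R=⊥).

3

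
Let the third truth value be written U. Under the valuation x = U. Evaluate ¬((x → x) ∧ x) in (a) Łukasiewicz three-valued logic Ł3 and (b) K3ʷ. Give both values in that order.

U; U

In Łukasiewicz three-valued logic Ł3: x → x = U → U = True  [min(1, 1−½+½)]
(x → x) ∧ x = True ∧ U = U
¬((x → x) ∧ x) = ¬U = U
In K3ʷ: x → x = U → U = U
(x → x) ∧ x = U ∧ U = U
¬((x → x) ∧ x) = ¬U = U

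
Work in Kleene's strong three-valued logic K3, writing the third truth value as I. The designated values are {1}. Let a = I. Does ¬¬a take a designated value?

¬a = ¬I = I
¬¬a = ¬I = I
I ∉ {1}.

No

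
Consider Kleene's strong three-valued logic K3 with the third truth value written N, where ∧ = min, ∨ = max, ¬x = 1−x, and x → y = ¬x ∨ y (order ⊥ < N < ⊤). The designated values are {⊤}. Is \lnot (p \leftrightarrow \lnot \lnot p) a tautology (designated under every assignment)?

Countermodel: p=⊤ gives ⊥, which is not designated.

No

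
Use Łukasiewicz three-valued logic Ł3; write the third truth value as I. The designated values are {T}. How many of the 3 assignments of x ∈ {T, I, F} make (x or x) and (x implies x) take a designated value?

x=T: T ✓
x=I: I ·
x=F: F ·

1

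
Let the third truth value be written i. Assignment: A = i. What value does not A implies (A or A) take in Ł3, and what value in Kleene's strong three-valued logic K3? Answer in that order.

True; i

In Ł3: not A = not i = i
A or A = i or i = i
not A implies (A or A) = i implies i = True  [min(1, 1−½+½)]
In Kleene's strong three-valued logic K3: not A = not i = i
A or A = i or i = i
not A implies (A or A) = i implies i = i
They differ because Ł3 and Kleene's strong three-valued logic K3 treat i differently under implication.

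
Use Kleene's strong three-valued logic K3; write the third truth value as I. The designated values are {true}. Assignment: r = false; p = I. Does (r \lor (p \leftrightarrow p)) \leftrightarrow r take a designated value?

No

p \leftrightarrow p = I \leftrightarrow I = I
r \lor (p \leftrightarrow p) = false \lor I = I
(r \lor (p \leftrightarrow p)) \leftrightarrow r = I \leftrightarrow false = I
I ∉ {true}.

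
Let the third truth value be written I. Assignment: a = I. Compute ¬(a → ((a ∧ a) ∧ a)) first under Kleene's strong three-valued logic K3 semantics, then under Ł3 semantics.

In Kleene's strong three-valued logic K3: a ∧ a = I ∧ I = I
(a ∧ a) ∧ a = I ∧ I = I
a → ((a ∧ a) ∧ a) = I → I = I
¬(a → ((a ∧ a) ∧ a)) = ¬I = I
In Ł3: a ∧ a = I ∧ I = I
(a ∧ a) ∧ a = I ∧ I = I
a → ((a ∧ a) ∧ a) = I → I = True  [min(1, 1−½+½)]
¬(a → ((a ∧ a) ∧ a)) = ¬True = False
They differ because Kleene's strong three-valued logic K3 and Ł3 treat I differently under implication.

I; False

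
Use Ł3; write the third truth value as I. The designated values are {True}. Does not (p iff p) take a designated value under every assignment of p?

Countermodel: p=True gives False, which is not designated.

No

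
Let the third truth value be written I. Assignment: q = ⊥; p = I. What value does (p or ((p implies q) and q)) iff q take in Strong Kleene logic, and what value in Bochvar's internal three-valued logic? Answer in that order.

In Strong Kleene logic: p implies q = I implies ⊥ = I  [not I or ⊥]
(p implies q) and q = I and ⊥ = ⊥
p or ((p implies q) and q) = I or ⊥ = I
(p or ((p implies q) and q)) iff q = I iff ⊥ = I
In Bochvar's internal three-valued logic: p implies q = I implies ⊥ = I  [any arg is the third value ⇒ result is the third value]
(p implies q) and q = I and ⊥ = I
p or ((p implies q) and q) = I or I = I
(p or ((p implies q) and q)) iff q = I iff ⊥ = I

I; I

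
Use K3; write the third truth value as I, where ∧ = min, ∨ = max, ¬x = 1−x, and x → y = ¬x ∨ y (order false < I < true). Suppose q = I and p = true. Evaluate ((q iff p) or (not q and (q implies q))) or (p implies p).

q iff p = I iff true = I
not q = not I = I
q implies q = I implies I = I  [not I or I]
not q and (q implies q) = I and I = I
(q iff p) or (not q and (q implies q)) = I or I = I
p implies p = true implies true = true
((q iff p) or (not q and (q implies q))) or (p implies p) = I or true = true

true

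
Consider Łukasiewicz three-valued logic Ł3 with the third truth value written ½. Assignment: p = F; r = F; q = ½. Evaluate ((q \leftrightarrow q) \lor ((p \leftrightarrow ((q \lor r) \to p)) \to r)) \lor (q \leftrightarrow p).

q \leftrightarrow q = ½ \leftrightarrow ½ = T
q \lor r = ½ \lor F = ½
(q \lor r) \to p = ½ \to F = ½
p \leftrightarrow ((q \lor r) \to p) = F \leftrightarrow ½ = ½
(p \leftrightarrow ((q \lor r) \to p)) \to r = ½ \to F = ½
(q \leftrightarrow q) \lor ((p \leftrightarrow ((q \lor r) \to p)) \to r) = T \lor ½ = T
q \leftrightarrow p = ½ \leftrightarrow F = ½
((q \leftrightarrow q) \lor ((p \leftrightarrow ((q \lor r) \to p)) \to r)) \lor (q \leftrightarrow p) = T \lor ½ = T

T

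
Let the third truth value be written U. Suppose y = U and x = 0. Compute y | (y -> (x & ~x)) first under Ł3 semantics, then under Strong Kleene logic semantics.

U; U

In Ł3: ~x = ~0 = 1
x & ~x = 0 & 1 = 0
y -> (x & ~x) = U -> 0 = U  [min(1, 1−½+0)]
y | (y -> (x & ~x)) = U | U = U
In Strong Kleene logic: ~x = ~0 = 1
x & ~x = 0 & 1 = 0
y -> (x & ~x) = U -> 0 = U  [~U | 0]
y | (y -> (x & ~x)) = U | U = U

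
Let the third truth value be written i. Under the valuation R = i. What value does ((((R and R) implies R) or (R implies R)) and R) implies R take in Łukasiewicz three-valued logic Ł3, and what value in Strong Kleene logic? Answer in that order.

⊤; i

In Łukasiewicz three-valued logic Ł3: R and R = i and i = i
(R and R) implies R = i implies i = ⊤  [min(1, 1−½+½)]
R implies R = i implies i = ⊤
((R and R) implies R) or (R implies R) = ⊤ or ⊤ = ⊤
(((R and R) implies R) or (R implies R)) and R = ⊤ and i = i
((((R and R) implies R) or (R implies R)) and R) implies R = i implies i = ⊤
In Strong Kleene logic: R and R = i and i = i
(R and R) implies R = i implies i = i
R implies R = i implies i = i
((R and R) implies R) or (R implies R) = i or i = i
(((R and R) implies R) or (R implies R)) and R = i and i = i
((((R and R) implies R) or (R implies R)) and R) implies R = i implies i = i
They differ because Łukasiewicz three-valued logic Ł3 and Strong Kleene logic treat i differently under implication.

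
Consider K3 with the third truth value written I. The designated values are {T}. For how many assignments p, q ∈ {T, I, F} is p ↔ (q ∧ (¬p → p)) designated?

4

Designated under: (p=T, q=T); (p=F, q=T); (p=F, q=I); (p=F, q=F).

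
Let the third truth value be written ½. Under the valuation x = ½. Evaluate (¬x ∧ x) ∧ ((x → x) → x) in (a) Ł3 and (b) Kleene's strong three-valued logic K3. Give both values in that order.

In Ł3: ¬x = ¬½ = ½
¬x ∧ x = ½ ∧ ½ = ½
x → x = ½ → ½ = 1
(x → x) → x = 1 → ½ = ½
(¬x ∧ x) ∧ ((x → x) → x) = ½ ∧ ½ = ½
In Kleene's strong three-valued logic K3: ¬x = ¬½ = ½
¬x ∧ x = ½ ∧ ½ = ½
x → x = ½ → ½ = ½
(x → x) → x = ½ → ½ = ½
(¬x ∧ x) ∧ ((x → x) → x) = ½ ∧ ½ = ½

½; ½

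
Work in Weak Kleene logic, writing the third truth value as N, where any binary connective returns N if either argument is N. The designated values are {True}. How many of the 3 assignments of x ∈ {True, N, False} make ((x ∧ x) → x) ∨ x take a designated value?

x=True: True ✓
x=N: N ·
x=False: True ✓

2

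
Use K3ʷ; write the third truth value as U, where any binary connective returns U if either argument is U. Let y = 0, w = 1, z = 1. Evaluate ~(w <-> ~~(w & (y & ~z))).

1

~z = ~1 = 0
y & ~z = 0 & 0 = 0
w & (y & ~z) = 1 & 0 = 0
~(w & (y & ~z)) = ~0 = 1
~~(w & (y & ~z)) = ~1 = 0
w <-> ~~(w & (y & ~z)) = 1 <-> 0 = 0
~(w <-> ~~(w & (y & ~z))) = ~0 = 1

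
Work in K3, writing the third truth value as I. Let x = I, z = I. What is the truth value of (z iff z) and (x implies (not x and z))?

I

z iff z = I iff I = I
not x = not I = I
not x and z = I and I = I
x implies (not x and z) = I implies I = I  [not I or I]
(z iff z) and (x implies (not x and z)) = I and I = I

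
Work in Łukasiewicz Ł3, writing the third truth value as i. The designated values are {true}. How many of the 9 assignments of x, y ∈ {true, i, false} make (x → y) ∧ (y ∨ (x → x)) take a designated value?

Of the 9 assignments, 6 give a value in {true}.

6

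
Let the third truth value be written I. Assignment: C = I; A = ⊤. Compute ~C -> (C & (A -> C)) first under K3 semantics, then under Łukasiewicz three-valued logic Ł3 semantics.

In K3: ~C = ~I = I
A -> C = ⊤ -> I = I  [~⊤ | I]
C & (A -> C) = I & I = I
~C -> (C & (A -> C)) = I -> I = I
In Łukasiewicz three-valued logic Ł3: ~C = ~I = I
A -> C = ⊤ -> I = I  [min(1, 1−1+½)]
C & (A -> C) = I & I = I
~C -> (C & (A -> C)) = I -> I = ⊤
They differ because K3 and Łukasiewicz three-valued logic Ł3 treat I differently under implication.

I; ⊤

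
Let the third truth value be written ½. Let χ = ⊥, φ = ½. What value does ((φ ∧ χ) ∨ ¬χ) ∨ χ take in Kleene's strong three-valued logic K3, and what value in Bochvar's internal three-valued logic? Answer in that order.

⊤; ½

In Kleene's strong three-valued logic K3: φ ∧ χ = ½ ∧ ⊥ = ⊥
¬χ = ¬⊥ = ⊤
(φ ∧ χ) ∨ ¬χ = ⊥ ∨ ⊤ = ⊤
((φ ∧ χ) ∨ ¬χ) ∨ χ = ⊤ ∨ ⊥ = ⊤
In Bochvar's internal three-valued logic: φ ∧ χ = ½ ∧ ⊥ = ½
¬χ = ¬⊥ = ⊤
(φ ∧ χ) ∨ ¬χ = ½ ∨ ⊤ = ½
((φ ∧ χ) ∨ ¬χ) ∨ χ = ½ ∨ ⊥ = ½
They differ because Kleene's strong three-valued logic K3 and Bochvar's internal three-valued logic treat ½ differently under the binary connectives.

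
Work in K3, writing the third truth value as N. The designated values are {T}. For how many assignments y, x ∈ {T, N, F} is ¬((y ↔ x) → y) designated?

1

Designated under: (y=F, x=F).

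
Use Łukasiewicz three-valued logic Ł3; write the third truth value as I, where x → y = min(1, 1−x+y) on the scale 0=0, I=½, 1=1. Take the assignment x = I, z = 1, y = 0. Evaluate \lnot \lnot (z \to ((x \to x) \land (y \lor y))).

x \to x = I \to I = 1
y \lor y = 0 \lor 0 = 0
(x \to x) \land (y \lor y) = 1 \land 0 = 0
z \to ((x \to x) \land (y \lor y)) = 1 \to 0 = 0
\lnot (z \to ((x \to x) \land (y \lor y))) = \lnot 0 = 1
\lnot \lnot (z \to ((x \to x) \land (y \lor y))) = \lnot 1 = 0

0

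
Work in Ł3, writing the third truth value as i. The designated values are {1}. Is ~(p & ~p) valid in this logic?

Countermodel: p=i gives i, which is not designated.

No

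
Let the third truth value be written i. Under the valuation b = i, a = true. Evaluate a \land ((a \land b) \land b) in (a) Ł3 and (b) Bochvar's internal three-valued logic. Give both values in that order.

In Ł3: a \land b = true \land i = i
(a \land b) \land b = i \land i = i
a \land ((a \land b) \land b) = true \land i = i
In Bochvar's internal three-valued logic: a \land b = true \land i = i
(a \land b) \land b = i \land i = i
a \land ((a \land b) \land b) = true \land i = i

i; i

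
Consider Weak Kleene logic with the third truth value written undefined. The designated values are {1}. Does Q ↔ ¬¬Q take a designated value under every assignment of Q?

Countermodel: Q=undefined gives undefined, which is not designated.

No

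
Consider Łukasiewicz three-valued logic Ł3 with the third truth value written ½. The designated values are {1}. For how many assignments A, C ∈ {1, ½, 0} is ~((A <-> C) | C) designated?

Designated under: (A=1, C=0).

1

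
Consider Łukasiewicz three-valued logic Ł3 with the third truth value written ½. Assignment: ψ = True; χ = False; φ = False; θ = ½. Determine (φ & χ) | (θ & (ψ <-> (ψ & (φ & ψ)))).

φ & χ = False & False = False
φ & ψ = False & True = False
ψ & (φ & ψ) = True & False = False
ψ <-> (ψ & (φ & ψ)) = True <-> False = False
θ & (ψ <-> (ψ & (φ & ψ))) = ½ & False = False
(φ & χ) | (θ & (ψ <-> (ψ & (φ & ψ)))) = False | False = False

False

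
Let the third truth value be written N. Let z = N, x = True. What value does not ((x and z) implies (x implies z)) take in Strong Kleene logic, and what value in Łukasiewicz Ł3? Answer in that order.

N; False

In Strong Kleene logic: x and z = True and N = N
x implies z = True implies N = N  [not True or N]
(x and z) implies (x implies z) = N implies N = N
not ((x and z) implies (x implies z)) = not N = N
In Łukasiewicz Ł3: x and z = True and N = N
x implies z = True implies N = N  [min(1, 1−1+½)]
(x and z) implies (x implies z) = N implies N = True
not ((x and z) implies (x implies z)) = not True = False
They differ because Strong Kleene logic and Łukasiewicz Ł3 treat N differently under implication.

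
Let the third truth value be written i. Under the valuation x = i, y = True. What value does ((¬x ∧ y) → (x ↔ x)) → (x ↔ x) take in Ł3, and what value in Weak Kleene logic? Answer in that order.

In Ł3: ¬x = ¬i = i
¬x ∧ y = i ∧ True = i
x ↔ x = i ↔ i = True
(¬x ∧ y) → (x ↔ x) = i → True = True
x ↔ x = i ↔ i = True
((¬x ∧ y) → (x ↔ x)) → (x ↔ x) = True → True = True
In Weak Kleene logic: ¬x = ¬i = i
¬x ∧ y = i ∧ True = i
x ↔ x = i ↔ i = i
(¬x ∧ y) → (x ↔ x) = i → i = i
x ↔ x = i ↔ i = i
((¬x ∧ y) → (x ↔ x)) → (x ↔ x) = i → i = i
They differ because Ł3 and Weak Kleene logic treat i differently under the binary connectives.

True; i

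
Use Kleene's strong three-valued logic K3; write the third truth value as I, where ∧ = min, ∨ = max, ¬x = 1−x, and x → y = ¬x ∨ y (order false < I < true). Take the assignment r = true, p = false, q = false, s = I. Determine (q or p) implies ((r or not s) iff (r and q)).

true

q or p = false or false = false
not s = not I = I
r or not s = true or I = true
r and q = true and false = false
(r or not s) iff (r and q) = true iff false = false
(q or p) implies ((r or not s) iff (r and q)) = false implies false = true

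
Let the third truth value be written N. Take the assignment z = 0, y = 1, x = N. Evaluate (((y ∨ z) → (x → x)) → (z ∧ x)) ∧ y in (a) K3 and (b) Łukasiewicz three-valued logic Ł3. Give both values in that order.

N; 0

In K3: y ∨ z = 1 ∨ 0 = 1
x → x = N → N = N  [¬N ∨ N]
(y ∨ z) → (x → x) = 1 → N = N
z ∧ x = 0 ∧ N = 0
((y ∨ z) → (x → x)) → (z ∧ x) = N → 0 = N
(((y ∨ z) → (x → x)) → (z ∧ x)) ∧ y = N ∧ 1 = N
In Łukasiewicz three-valued logic Ł3: y ∨ z = 1 ∨ 0 = 1
x → x = N → N = 1
(y ∨ z) → (x → x) = 1 → 1 = 1
z ∧ x = 0 ∧ N = 0
((y ∨ z) → (x → x)) → (z ∧ x) = 1 → 0 = 0
(((y ∨ z) → (x → x)) → (z ∧ x)) ∧ y = 0 ∧ 1 = 0
They differ because K3 and Łukasiewicz three-valued logic Ł3 treat N differently under implication.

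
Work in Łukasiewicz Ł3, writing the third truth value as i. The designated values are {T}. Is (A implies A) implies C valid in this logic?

Countermodel: A=T, C=i gives i, which is not designated.

No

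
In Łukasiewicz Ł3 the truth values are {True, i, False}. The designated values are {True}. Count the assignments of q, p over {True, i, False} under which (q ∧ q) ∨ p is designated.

Of the 9 assignments, 5 give a value in {True}.

5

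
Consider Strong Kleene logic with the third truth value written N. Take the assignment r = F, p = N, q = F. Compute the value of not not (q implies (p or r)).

T

p or r = N or F = N
q implies (p or r) = F implies N = T  [not F or N]
not (q implies (p or r)) = not T = F
not not (q implies (p or r)) = not F = T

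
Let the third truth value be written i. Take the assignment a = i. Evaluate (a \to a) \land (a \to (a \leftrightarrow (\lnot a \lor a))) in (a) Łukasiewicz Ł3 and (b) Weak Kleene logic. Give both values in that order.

In Łukasiewicz Ł3: a \to a = i \to i = True  [min(1, 1−½+½)]
\lnot a = \lnot i = i
\lnot a \lor a = i \lor i = i
a \leftrightarrow (\lnot a \lor a) = i \leftrightarrow i = True
a \to (a \leftrightarrow (\lnot a \lor a)) = i \to True = True
(a \to a) \land (a \to (a \leftrightarrow (\lnot a \lor a))) = True \land True = True
In Weak Kleene logic: a \to a = i \to i = i
\lnot a = \lnot i = i
\lnot a \lor a = i \lor i = i
a \leftrightarrow (\lnot a \lor a) = i \leftrightarrow i = i
a \to (a \leftrightarrow (\lnot a \lor a)) = i \to i = i
(a \to a) \land (a \to (a \leftrightarrow (\lnot a \lor a))) = i \land i = i
They differ because Łukasiewicz Ł3 and Weak Kleene logic treat i differently under the binary connectives.

True; i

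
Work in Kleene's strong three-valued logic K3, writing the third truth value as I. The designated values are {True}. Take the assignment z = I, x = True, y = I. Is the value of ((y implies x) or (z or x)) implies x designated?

y implies x = I implies True = True
z or x = I or True = True
(y implies x) or (z or x) = True or True = True
((y implies x) or (z or x)) implies x = True implies True = True
True ∈ {True}.

Yes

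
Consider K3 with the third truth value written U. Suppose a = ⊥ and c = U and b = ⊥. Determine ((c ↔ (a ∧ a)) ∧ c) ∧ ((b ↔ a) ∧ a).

⊥

a ∧ a = ⊥ ∧ ⊥ = ⊥
c ↔ (a ∧ a) = U ↔ ⊥ = U
(c ↔ (a ∧ a)) ∧ c = U ∧ U = U
b ↔ a = ⊥ ↔ ⊥ = ⊤
(b ↔ a) ∧ a = ⊤ ∧ ⊥ = ⊥
((c ↔ (a ∧ a)) ∧ c) ∧ ((b ↔ a) ∧ a) = U ∧ ⊥ = ⊥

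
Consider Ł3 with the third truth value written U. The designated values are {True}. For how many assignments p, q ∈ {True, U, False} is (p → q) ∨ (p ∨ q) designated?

Of the 9 assignments, 8 give a value in {True}.

8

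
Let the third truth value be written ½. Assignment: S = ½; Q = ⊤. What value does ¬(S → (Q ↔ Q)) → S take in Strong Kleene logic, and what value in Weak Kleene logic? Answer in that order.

⊤; ½

In Strong Kleene logic: Q ↔ Q = ⊤ ↔ ⊤ = ⊤
S → (Q ↔ Q) = ½ → ⊤ = ⊤  [¬½ ∨ ⊤]
¬(S → (Q ↔ Q)) = ¬⊤ = ⊥
¬(S → (Q ↔ Q)) → S = ⊥ → ½ = ⊤
In Weak Kleene logic: Q ↔ Q = ⊤ ↔ ⊤ = ⊤
S → (Q ↔ Q) = ½ → ⊤ = ½
¬(S → (Q ↔ Q)) = ¬½ = ½
¬(S → (Q ↔ Q)) → S = ½ → ½ = ½
They differ because Strong Kleene logic and Weak Kleene logic treat ½ differently under the binary connectives.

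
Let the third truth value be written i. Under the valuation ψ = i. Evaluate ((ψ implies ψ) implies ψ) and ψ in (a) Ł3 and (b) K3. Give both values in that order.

In Ł3: ψ implies ψ = i implies i = T  [min(1, 1−½+½)]
(ψ implies ψ) implies ψ = T implies i = i
((ψ implies ψ) implies ψ) and ψ = i and i = i
In K3: ψ implies ψ = i implies i = i  [not i or i]
(ψ implies ψ) implies ψ = i implies i = i
((ψ implies ψ) implies ψ) and ψ = i and i = i

i; i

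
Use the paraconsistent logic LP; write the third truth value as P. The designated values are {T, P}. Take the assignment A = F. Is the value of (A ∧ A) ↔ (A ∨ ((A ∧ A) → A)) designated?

No

A ∧ A = F ∧ F = F
A ∧ A = F ∧ F = F
(A ∧ A) → A = F → F = T
A ∨ ((A ∧ A) → A) = F ∨ T = T
(A ∧ A) ↔ (A ∨ ((A ∧ A) → A)) = F ↔ T = F
F ∉ {T, P}.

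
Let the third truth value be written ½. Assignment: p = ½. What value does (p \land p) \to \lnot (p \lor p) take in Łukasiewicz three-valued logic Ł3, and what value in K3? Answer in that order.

In Łukasiewicz three-valued logic Ł3: p \land p = ½ \land ½ = ½
p \lor p = ½ \lor ½ = ½
\lnot (p \lor p) = \lnot ½ = ½
(p \land p) \to \lnot (p \lor p) = ½ \to ½ = 1  [min(1, 1−½+½)]
In K3: p \land p = ½ \land ½ = ½
p \lor p = ½ \lor ½ = ½
\lnot (p \lor p) = \lnot ½ = ½
(p \land p) \to \lnot (p \lor p) = ½ \to ½ = ½  [\lnot ½ \lor ½]
They differ because Łukasiewicz three-valued logic Ł3 and K3 treat ½ differently under implication.

1; ½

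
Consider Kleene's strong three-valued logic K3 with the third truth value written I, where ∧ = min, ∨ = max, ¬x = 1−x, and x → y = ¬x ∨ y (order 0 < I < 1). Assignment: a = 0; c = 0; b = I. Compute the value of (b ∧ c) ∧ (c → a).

b ∧ c = I ∧ 0 = 0
c → a = 0 → 0 = 1
(b ∧ c) ∧ (c → a) = 0 ∧ 1 = 0

0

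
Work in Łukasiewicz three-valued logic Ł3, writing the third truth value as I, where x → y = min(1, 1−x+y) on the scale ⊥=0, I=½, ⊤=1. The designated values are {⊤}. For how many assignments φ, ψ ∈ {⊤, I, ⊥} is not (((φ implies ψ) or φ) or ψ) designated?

0

Of the 9 assignments, 0 give a value in {⊤}.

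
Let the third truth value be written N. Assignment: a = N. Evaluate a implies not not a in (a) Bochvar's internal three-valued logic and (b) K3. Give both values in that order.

In Bochvar's internal three-valued logic: not a = not N = N
not not a = not N = N
a implies not not a = N implies N = N  [any arg is the third value ⇒ result is the third value]
In K3: not a = not N = N
not not a = not N = N
a implies not not a = N implies N = N  [not N or N]

N; N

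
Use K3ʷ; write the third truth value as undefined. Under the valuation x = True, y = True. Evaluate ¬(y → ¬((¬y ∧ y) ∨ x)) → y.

¬y = ¬True = False
¬y ∧ y = False ∧ True = False
(¬y ∧ y) ∨ x = False ∨ True = True
¬((¬y ∧ y) ∨ x) = ¬True = False
y → ¬((¬y ∧ y) ∨ x) = True → False = False
¬(y → ¬((¬y ∧ y) ∨ x)) = ¬False = True
¬(y → ¬((¬y ∧ y) ∨ x)) → y = True → True = True

True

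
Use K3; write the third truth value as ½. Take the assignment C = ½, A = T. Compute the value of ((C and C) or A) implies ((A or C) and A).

T

C and C = ½ and ½ = ½
(C and C) or A = ½ or T = T
A or C = T or ½ = T
(A or C) and A = T and T = T
((C and C) or A) implies ((A or C) and A) = T implies T = T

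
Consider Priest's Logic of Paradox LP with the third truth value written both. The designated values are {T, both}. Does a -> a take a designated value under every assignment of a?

Every assignment of a over {T, both, F} gives a value in {T, both}.
In particular, with a=both: a -> a = both.

Yes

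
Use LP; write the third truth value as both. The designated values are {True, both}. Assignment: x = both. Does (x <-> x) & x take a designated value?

x <-> x = both <-> both = both
(x <-> x) & x = both & both = both
both ∈ {True, both}.

Yes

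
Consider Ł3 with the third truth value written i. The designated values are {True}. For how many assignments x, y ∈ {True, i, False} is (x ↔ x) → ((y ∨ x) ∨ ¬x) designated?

Of the 9 assignments, 7 give a value in {True}.

7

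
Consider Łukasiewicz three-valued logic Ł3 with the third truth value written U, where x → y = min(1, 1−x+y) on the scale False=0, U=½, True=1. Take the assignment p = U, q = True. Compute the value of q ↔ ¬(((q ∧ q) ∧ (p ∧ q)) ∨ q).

q ∧ q = True ∧ True = True
p ∧ q = U ∧ True = U
(q ∧ q) ∧ (p ∧ q) = True ∧ U = U
((q ∧ q) ∧ (p ∧ q)) ∨ q = U ∨ True = True
¬(((q ∧ q) ∧ (p ∧ q)) ∨ q) = ¬True = False
q ↔ ¬(((q ∧ q) ∧ (p ∧ q)) ∨ q) = True ↔ False = False

False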